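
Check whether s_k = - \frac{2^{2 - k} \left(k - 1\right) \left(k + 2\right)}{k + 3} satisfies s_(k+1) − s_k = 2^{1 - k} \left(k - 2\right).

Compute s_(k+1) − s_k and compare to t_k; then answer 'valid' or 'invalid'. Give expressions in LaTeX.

Invalid: residual \frac{2^{1 - k} \left(- k^{2} - 3 k + 8\right)}{k^{2} + 7 k + 12} ≠ 0.

s_(k+1) = -2**(1 - k)*k*(k + 3)/(k + 4)
s_(k+1) − s_k = 2**(1 - k)*(k**3 + 4*k**2 - 5*k - 16)/(k**2 + 7*k + 12)
(s_(k+1) − s_k) − t_k = 2**(1 - k)*(-k**2 - 3*k + 8)/(k**2 + 7*k + 12)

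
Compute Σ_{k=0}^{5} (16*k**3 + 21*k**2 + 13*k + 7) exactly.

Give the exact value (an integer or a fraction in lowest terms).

t_(k+1)/t_k = (16*k**3 + 69*k**2 + 103*k + 57)/(16*k**3 + 21*k**2 + 13*k + 7).
Take A(k)=1, B(k)=1, C(k)=k**3 + 21*k**2/16 + 13*k/16 + 7/16.
Set up (1)·f(k+1) − (1)·f(k) − (k**3 + 21*k**2/16 + 13*k/16 + 7/16) = 0.
Bound: deg f ≤ 4.
Solve for f: f(k) = k*(4*k**3 - k**2 + 4)/16 (degree 4 ≤ 4).
R(k) = B(k−1)·f(k)/C(k) = k*(4*k**3 - k**2 + 4)/(16*k**3 + 21*k**2 + 13*k + 7); s_k = R·t_k = k*(4*k**3 - k**2 + 4).
Δs = 16*k**3 + 21*k**2 + 13*k + 7, as required.
Σ_(k=0)^(5) t_k = s_(6) − s_(0) = 4992 − (0) = 4992.

Σ = 4992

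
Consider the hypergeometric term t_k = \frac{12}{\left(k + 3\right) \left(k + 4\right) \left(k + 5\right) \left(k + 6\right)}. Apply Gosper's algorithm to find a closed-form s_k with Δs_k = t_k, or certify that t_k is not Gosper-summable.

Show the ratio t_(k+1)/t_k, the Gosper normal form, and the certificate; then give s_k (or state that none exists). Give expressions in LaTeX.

s_k = \frac{k \left(k^{2} + 12 k + 47\right)}{15 \left(k + 3\right) \left(k + 4\right) \left(k + 5\right)}

The ratio is (k + 3)/(k + 7).
Factor: A=k + 3; B=k + 7; C=1.
f must satisfy (k + 3)·f(k+1) − (k + 6)·f(k) = 1.
d = 3 from the (1,1,0) case.
Solve for f: f(k) = k*(k**2 + 12*k + 47)/180 (degree 3 ≤ 3).
R(k) = B(k−1)·f(k)/C(k) = k*(k + 6)*(k**2 + 12*k + 47)/180; s_k = R·t_k = k*(k**2 + 12*k + 47)/(15*(k + 3)*(k + 4)*(k + 5)).
Δs = 12/(k**4 + 18*k**3 + 119*k**2 + 342*k + 360), as required.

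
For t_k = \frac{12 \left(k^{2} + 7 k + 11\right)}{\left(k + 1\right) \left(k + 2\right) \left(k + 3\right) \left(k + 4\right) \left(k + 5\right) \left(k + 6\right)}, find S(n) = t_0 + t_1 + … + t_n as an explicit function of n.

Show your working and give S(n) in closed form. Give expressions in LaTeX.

r(k) = (k + 1)*(7*k + (k + 1)**2 + 18)/((k + 7)*(k**2 + 7*k + 11)) after simplifying.
Gosper form: A/B · C(k+1)/C(k) with A=k + 1, B=k + 7, C=k**2 + 7*k + 11.
f must satisfy (k + 1)·f(k+1) − (k + 6)·f(k) = k**2 + 7*k + 11.
deg f ≤ 5 (via 1,1,2).
Solving with deg f ≤ 5: f(k) = k*(k + 2)*(k + 4)*(k**2 + 9*k + 23)/45.
So s_k = (B(k−1)f/C)·t_k = (k*(k + 2)*(k + 4)*(k + 6)*(k**2 + 9*k + 23)/(45*(k**2 + 7*k + 11)))·t_k = 4*k*(k**2 + 9*k + 23)/(15*(k**3 + 9*k**2 + 23*k + 15)).
s_(k+1) − s_k = 12*(k**2 + 7*k + 11)/(k**6 + 21*k**5 + 175*k**4 + 735*k**3 + 1624*k**2 + 1764*k + 720) = t_k.
s_(n+1) = 4*(n**3 + 12*n**2 + 44*n + 33)/(15*(n**3 + 12*n**2 + 44*n + 48)) and s_(0) = 0, so S(n) = 4*(n**3 + 12*n**2 + 44*n + 33)/(15*(n**3 + 12*n**2 + 44*n + 48)).

S(n) = \frac{4 \left(n^{3} + 12 n^{2} + 44 n + 33\right)}{15 \left(n^{3} + 12 n^{2} + 44 n + 48\right)}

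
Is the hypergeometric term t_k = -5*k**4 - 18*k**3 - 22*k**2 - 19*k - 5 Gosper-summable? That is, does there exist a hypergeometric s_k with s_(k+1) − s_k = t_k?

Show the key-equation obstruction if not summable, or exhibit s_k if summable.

Yes. s_k = k*(-k**4 - 2*k**3 - 3*k + 1).

Step 1: r(k) = (5*k**4 + 38*k**3 + 106*k**2 + 137*k + 69)/(5*k**4 + 18*k**3 + 22*k**2 + 19*k + 5).
Gosper form: A/B · C(k+1)/C(k) with A=1, B=1, C=k**4 + 18*k**3/5 + 22*k**2/5 + 19*k/5 + 1.
Solve (1)·f(k+1) − (1)·f(k) = k**4 + 18*k**3/5 + 22*k**2/5 + 19*k/5 + 1.
Bound: deg f ≤ 5.
Solving with deg f ≤ 5: f(k) = k*(k**4 + 2*k**3 + 3*k - 1)/5.
R(k) = B(k−1)·f(k)/C(k) = k*(k**4 + 2*k**3 + 3*k - 1)/(5*k**4 + 18*k**3 + 22*k**2 + 19*k + 5); s_k = R·t_k = k*(-k**4 - 2*k**3 - 3*k + 1).
Verify: -5*k**4 - 18*k**3 - 22*k**2 - 19*k - 5 matches t_k.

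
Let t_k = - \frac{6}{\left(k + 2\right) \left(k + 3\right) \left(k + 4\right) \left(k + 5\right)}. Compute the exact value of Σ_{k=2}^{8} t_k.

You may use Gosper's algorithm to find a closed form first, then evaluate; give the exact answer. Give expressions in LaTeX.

Ratio r(k) = (k + 2)/(k + 6).
A = k + 2, B = k + 6, C = 1.
f must satisfy (k + 2)·f(k+1) − (k + 5)·f(k) = 1.
d = 3 from the (1,1,0) case.
Coefficient equations give f(k) = k*(k**2 + 9*k + 26)/72.
Certificate R = B(k−1)f/C = k*(k + 5)*(k**2 + 9*k + 26)/72 gives s_k = k*(-k**2 - 9*k - 26)/(12*(k + 2)*(k + 3)*(k + 4)).
s_(k+1) − s_k = -6/(k**4 + 14*k**3 + 71*k**2 + 154*k + 120) = t_k.
Σ_(k=2)^(8) t_k = s_(9) − s_(2) = -47/572 − (-1/15) = -133/8580.

Σ = -133/8580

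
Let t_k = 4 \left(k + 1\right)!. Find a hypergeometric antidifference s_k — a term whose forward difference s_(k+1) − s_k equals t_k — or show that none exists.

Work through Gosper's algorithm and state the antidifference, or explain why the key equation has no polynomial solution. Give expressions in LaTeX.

The ratio is k + 2.
Gosper form: A/B · C(k+1)/C(k) with A=k + 2, B=1, C=1.
f must satisfy (k + 2)·f(k+1) − (1)·f(k) = 1.
d = -1 from the (1,0,0) case.
deg f ≤ -1 is impossible — no certificate.

not Gosper-summable; s_k does not exist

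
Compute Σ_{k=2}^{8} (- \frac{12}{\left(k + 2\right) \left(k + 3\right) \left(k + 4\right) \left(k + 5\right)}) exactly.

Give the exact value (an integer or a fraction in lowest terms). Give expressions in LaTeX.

Σ = -133/4290

The ratio is (k + 2)/(k + 6).
Normal form (A,B,C) = (k + 2, k + 6, 1).
Set up (k + 2)·f(k+1) − (k + 5)·f(k) − (1) = 0.
From deg A=1, deg B=1, deg C=0: d=3.
Coefficient equations give f(k) = k*(k**2 + 9*k + 26)/72.
Certificate R = B(k−1)f/C = k*(k + 5)*(k**2 + 9*k + 26)/72 gives s_k = k*(-k**2 - 9*k - 26)/(6*(k + 2)*(k + 3)*(k + 4)).
Check: Δs_k = -12/(k**4 + 14*k**3 + 71*k**2 + 154*k + 120). ✓
Telescoping: Σ = s_(9) − s_(2) = -47/286 − (-2/15) = -133/4290.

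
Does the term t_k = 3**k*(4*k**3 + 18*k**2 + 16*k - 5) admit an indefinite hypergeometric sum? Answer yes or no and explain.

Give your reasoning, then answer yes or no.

Yes. s_k = 3**k*(2*k**3 - k - 4).

Step 1: r(k) = 3*(4*k**3 + 30*k**2 + 64*k + 33)/(4*k**3 + 18*k**2 + 16*k - 5).
A = 3, B = 1, C = k**3 + 9*k**2/2 + 4*k - 5/4.
Key eq: (3)·f(k+1) = (1)·f(k) + (k**3 + 9*k**2/2 + 4*k - 5/4).
From deg A=0, deg B=0, deg C=3: d=3.
Solving with deg f ≤ 3: f(k) = (2*k**3 - k - 4)/4.
Get s_k = R·t_k = 3**k*(2*k**3 - k - 4) with R(k) = B(k−1)f(k)/C(k) = (2*k**3 - k - 4)/(4*k**3 + 18*k**2 + 16*k - 5).
Check: Δs_k = 3**k*(4*k**3 + 18*k**2 + 16*k - 5). ✓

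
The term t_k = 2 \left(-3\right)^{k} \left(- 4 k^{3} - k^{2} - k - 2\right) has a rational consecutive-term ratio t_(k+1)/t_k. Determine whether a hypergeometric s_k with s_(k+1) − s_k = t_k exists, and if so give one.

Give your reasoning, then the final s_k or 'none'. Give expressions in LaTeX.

s_k = \left(-3\right)^{k} \left(2 k^{3} - 4 k^{2} + 2 k + 1\right)

t_(k+1)/t_k = 3*(-4*k**3 - 13*k**2 - 15*k - 8)/(4*k**3 + k**2 + k + 2).
So A=-3 and B=1, with C=k**3 + k**2/4 + k/4 + 1/2.
Set up (-3)·f(k+1) − (1)·f(k) − (k**3 + k**2/4 + k/4 + 1/2) = 0.
Bound: deg f ≤ 3.
Match coefficients ⇒ f(k) = -(2*k**3 - 4*k**2 + 2*k + 1)/8.
Then R = B(k−1)f/C = -(2*k**3 - 4*k**2 + 2*k + 1)/(2*(4*k**3 + k**2 + k + 2)), so s_k = R(k)·t_k = (-3)**k*(2*k**3 - 4*k**2 + 2*k + 1).
s_(k+1) − s_k = 2*(-3)**k*(-4*k**3 - k**2 - k - 2) = t_k.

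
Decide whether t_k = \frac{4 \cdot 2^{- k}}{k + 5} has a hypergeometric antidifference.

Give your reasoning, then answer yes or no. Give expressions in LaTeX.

Ratio r(k) = (k + 5)/(2*(k + 6)).
Take A(k)=k/2 + 5/2, B(k)=k + 6, C(k)=1.
f must satisfy (k/2 + 5/2)·f(k+1) − (k + 5)·f(k) = 1.
Bound: deg f ≤ -1.
deg f ≤ -1 is impossible — no certificate.

No; the degree bound rules out any f.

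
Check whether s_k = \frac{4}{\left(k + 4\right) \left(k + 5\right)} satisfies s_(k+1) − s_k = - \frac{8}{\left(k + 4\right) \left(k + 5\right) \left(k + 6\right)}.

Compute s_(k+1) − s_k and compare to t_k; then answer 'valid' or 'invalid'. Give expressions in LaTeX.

s_(k+1) = 4/((k + 5)*(k + 6))
s_(k+1) − s_k = -8/(k**3 + 15*k**2 + 74*k + 120)
(s_(k+1) − s_k) − t_k = 0

valid (s_(k+1) − s_k reduces to t_k)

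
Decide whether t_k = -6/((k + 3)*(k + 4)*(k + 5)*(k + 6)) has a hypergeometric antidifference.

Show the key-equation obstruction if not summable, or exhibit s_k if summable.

Yes. s_k = k*(-k**2 - 12*k - 47)/(30*(k + 3)*(k + 4)*(k + 5)).

The ratio is (k + 3)/(k + 7).
So A=k + 3 and B=k + 7, with C=1.
Solve (k + 3)·f(k+1) − (k + 6)·f(k) = 1.
deg f ≤ 3 (via 1,1,0).
Solve for f: f(k) = k*(k**2 + 12*k + 47)/180 (degree 3 ≤ 3).
Then R = B(k−1)f/C = k*(k + 6)*(k**2 + 12*k + 47)/180, so s_k = R(k)·t_k = k*(-k**2 - 12*k - 47)/(30*(k + 3)*(k + 4)*(k + 5)).
s_(k+1) − s_k = -6/(k**4 + 18*k**3 + 119*k**2 + 342*k + 360) = t_k.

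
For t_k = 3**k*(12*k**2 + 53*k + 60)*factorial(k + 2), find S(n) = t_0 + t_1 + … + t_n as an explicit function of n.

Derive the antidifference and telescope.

The ratio is 3*(12*k**3 + 113*k**2 + 356*k + 375)/(12*k**2 + 53*k + 60).
Gosper form: A/B · C(k+1)/C(k) with A=3*k + 9, B=1, C=k**2 + 53*k/12 + 5.
Set up (3*k + 9)·f(k+1) − (1)·f(k) − (k**2 + 53*k/12 + 5) = 0.
Degrees (1,0,2) ⇒ d ≤ 1.
A polynomial solution: f(k) = (4*k + 3)/12.
R(k) = B(k−1)·f(k)/C(k) = (4*k + 3)/(12*k**2 + 53*k + 60); s_k = R·t_k = 3**k*(4*k + 3)*factorial(k + 2).
Δs = 3**k*(12*k**2 + 53*k + 60)*factorial(k + 2), as required.
s_(n+1) = 3**(n + 1)*(4*n + 7)*factorial(n + 3) and s_(0) = 6, so S(n) = 12*3**n*n*factorial(n + 3) + 21*3**n*factorial(n + 3) - 6.

S(n) = 12*3**n*n*factorial(n + 3) + 21*3**n*factorial(n + 3) - 6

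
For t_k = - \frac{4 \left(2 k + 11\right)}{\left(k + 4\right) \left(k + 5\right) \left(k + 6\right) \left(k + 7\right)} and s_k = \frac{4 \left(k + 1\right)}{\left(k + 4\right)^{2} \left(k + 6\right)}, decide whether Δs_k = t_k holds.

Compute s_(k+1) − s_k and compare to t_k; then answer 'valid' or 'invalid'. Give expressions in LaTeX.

s_(k+1) = 4*(k + 2)/((k + 5)**2*(k + 7))
s_(k+1) − s_k = 4*(-2*k**3 - 20*k**2 - 46*k + 17)/(k**6 + 31*k**5 + 397*k**4 + 2689*k**3 + 10162*k**2 + 20320*k + 16800)
(s_(k+1) − s_k) − t_k = 12*(3*k**2 + 31*k + 79)/(k**6 + 31*k**5 + 397*k**4 + 2689*k**3 + 10162*k**2 + 20320*k + 16800)

Invalid: residual \frac{12 \left(3 k^{2} + 31 k + 79\right)}{k^{6} + 31 k^{5} + 397 k^{4} + 2689 k^{3} + 10162 k^{2} + 20320 k + 16800} ≠ 0.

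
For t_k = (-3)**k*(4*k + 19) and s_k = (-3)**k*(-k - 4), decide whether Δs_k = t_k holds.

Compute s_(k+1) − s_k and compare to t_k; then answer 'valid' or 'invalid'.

s_(k+1) = 3*(-3)**k*(k + 5)
s_(k+1) − s_k = (-3)**k*(4*k + 19)
(s_(k+1) − s_k) − t_k = 0

Valid: the claim telescopes to t_k.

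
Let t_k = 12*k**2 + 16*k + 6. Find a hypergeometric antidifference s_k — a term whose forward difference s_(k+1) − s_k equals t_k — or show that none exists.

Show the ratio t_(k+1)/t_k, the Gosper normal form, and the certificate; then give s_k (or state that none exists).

s_k = k**2*(4*k + 2)

Ratio r(k) = (6*k**2 + 20*k + 17)/(6*k**2 + 8*k + 3).
Normal form (A,B,C) = (1, 1, k**2 + 4*k/3 + 1/2).
f must satisfy (1)·f(k+1) − (1)·f(k) = k**2 + 4*k/3 + 1/2.
deg f ≤ 3 (via 0,0,2).
Solving with deg f ≤ 3: f(k) = k**2*(2*k + 1)/6.
Get s_k = R·t_k = k**2*(4*k + 2) with R(k) = B(k−1)f(k)/C(k) = k**2*(2*k + 1)/(6*k**2 + 8*k + 3).
Δs = 12*k**2 + 16*k + 6, as required.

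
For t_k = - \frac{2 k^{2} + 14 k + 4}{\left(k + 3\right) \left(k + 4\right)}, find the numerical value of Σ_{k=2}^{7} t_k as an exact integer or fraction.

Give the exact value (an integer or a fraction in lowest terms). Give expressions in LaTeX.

Ratio r(k) = (k + 3)*(7*k + (k + 1)**2 + 9)/((k + 5)*(k**2 + 7*k + 2)).
Normal form (A,B,C) = (k + 3, k + 5, k**2 + 7*k + 2).
f must satisfy (k + 3)·f(k+1) − (k + 4)·f(k) = k**2 + 7*k + 2.
From deg A=1, deg B=1, deg C=2: d=2.
Solving with deg f ≤ 2: f(k) = k*(3*k - 1)/3.
Certificate R = B(k−1)f/C = k*(k + 4)*(3*k - 1)/(3*(k**2 + 7*k + 2)) gives s_k = 2*k*(1 - 3*k)/(3*(k + 3)).
Check: Δs_k = 2*(-k**2 - 7*k - 2)/(k**2 + 7*k + 12). ✓
Telescoping: Σ = s_(8) − s_(2) = -368/33 − (-4/3) = -108/11.

Σ = -108/11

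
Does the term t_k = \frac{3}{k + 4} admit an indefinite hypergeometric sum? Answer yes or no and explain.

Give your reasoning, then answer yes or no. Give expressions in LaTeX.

Compute t_(k+1)/t_k: get (k + 4)/(k + 5).
So A=k + 4 and B=k + 5, with C=1.
f must satisfy (k + 4)·f(k+1) − (k + 4)·f(k) = 1.
deg f ≤ 0 (via 1,1,0).
Write f(k) = c0. Then LHS − RHS = -1, requiring -1 = 0: contradictory. No certificate.

No; the coefficient equations for f are inconsistent.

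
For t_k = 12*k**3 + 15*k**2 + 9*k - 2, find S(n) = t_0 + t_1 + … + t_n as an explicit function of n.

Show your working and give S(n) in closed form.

t_(k+1)/t_k = (12*k**3 + 51*k**2 + 75*k + 34)/(12*k**3 + 15*k**2 + 9*k - 2).
Factor: A=1; B=1; C=k**3 + 5*k**2/4 + 3*k/4 - 1/6.
f must satisfy (1)·f(k+1) − (1)·f(k) = k**3 + 5*k**2/4 + 3*k/4 - 1/6.
Bound: deg f ≤ 4.
Solving with deg f ≤ 4: f(k) = k*(3*k**3 - k**2 - 4)/12.
So s_k = (B(k−1)f/C)·t_k = (k*(3*k**3 - k**2 - 4)/(12*k**3 + 15*k**2 + 9*k - 2))·t_k = k*(3*k**3 - k**2 - 4).
Verify: 12*k**3 + 15*k**2 + 9*k - 2 matches t_k.
s_(n+1) = 3*n**4 + 11*n**3 + 15*n**2 + 5*n - 2 and s_(0) = 0, so S(n) = 3*n**4 + 11*n**3 + 15*n**2 + 5*n - 2.

S(n) = 3*n**4 + 11*n**3 + 15*n**2 + 5*n - 2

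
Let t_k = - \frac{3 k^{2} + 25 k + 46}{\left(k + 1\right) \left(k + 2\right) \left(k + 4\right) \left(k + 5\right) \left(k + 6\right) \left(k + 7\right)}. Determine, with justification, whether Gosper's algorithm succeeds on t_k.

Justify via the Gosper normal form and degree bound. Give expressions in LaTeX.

Yes. s_k = \frac{k \left(- k^{2} - 11 k - 34\right)}{24 \left(k^{3} + 11 k^{2} + 34 k + 24\right)}.

t_(k+1)/t_k = (k + 1)*(k + 4)*(25*k + 3*(k + 1)**2 + 71)/((k + 3)*(k + 8)*(3*k**2 + 25*k + 46)).
Take A(k)=k + 1, B(k)=k + 8, C(k)=k**3 + 34*k**2/3 + 121*k/3 + 46.
Solve (k + 1)·f(k+1) − (k + 7)·f(k) = k**3 + 34*k**2/3 + 121*k/3 + 46.
deg f ≤ 6 (via 1,1,3).
Match coefficients ⇒ f(k) = k*(k + 2)*(k + 3)*(k + 5)*(k**2 + 11*k + 34)/72.
Then R = B(k−1)f/C = k*(k + 2)*(k + 5)*(k + 7)*(k**2 + 11*k + 34)/(24*(3*k**2 + 25*k + 46)), so s_k = R(k)·t_k = k*(-k**2 - 11*k - 34)/(24*(k**3 + 11*k**2 + 34*k + 24)).
Verify: (-3*k**2 - 25*k - 46)/(k**6 + 25*k**5 + 247*k**4 + 1219*k**3 + 3112*k**2 + 3796*k + 1680) matches t_k.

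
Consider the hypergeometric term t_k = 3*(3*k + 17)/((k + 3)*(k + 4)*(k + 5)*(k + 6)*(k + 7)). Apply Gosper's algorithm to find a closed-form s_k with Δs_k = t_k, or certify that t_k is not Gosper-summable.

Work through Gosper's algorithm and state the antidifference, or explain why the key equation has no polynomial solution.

s_k = k*(k**2 + 13*k + 54)/(24*(k**3 + 13*k**2 + 54*k + 72))

The ratio is (k + 3)*(3*k + 20)/((k + 8)*(3*k + 17)).
Gosper form: A/B · C(k+1)/C(k) with A=k + 3, B=k + 8, C=k + 17/3.
Solve (k + 3)·f(k+1) − (k + 7)·f(k) = k + 17/3.
Degrees (1,1,1) ⇒ d ≤ 4.
Coefficient equations give f(k) = k*(k + 5)*(k**2 + 13*k + 54)/216.
Get s_k = R·t_k = k*(k**2 + 13*k + 54)/(24*(k**3 + 13*k**2 + 54*k + 72)) with R(k) = B(k−1)f(k)/C(k) = k*(k + 5)*(k + 7)*(k**2 + 13*k + 54)/(72*(3*k + 17)).
Verify: 3*(3*k + 17)/(k**5 + 25*k**4 + 245*k**3 + 1175*k**2 + 2754*k + 2520) matches t_k.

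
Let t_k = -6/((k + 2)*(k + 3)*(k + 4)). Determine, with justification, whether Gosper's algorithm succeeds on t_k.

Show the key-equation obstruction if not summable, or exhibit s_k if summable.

Yes. s_k = k*(-k - 5)/(2*(k + 2)*(k + 3)).

Step 1: r(k) = (k + 2)/(k + 5).
Factor: A=k + 2; B=k + 5; C=1.
Set up (k + 2)·f(k+1) − (k + 4)·f(k) − (1) = 0.
Bound: deg f ≤ 2.
A polynomial solution: f(k) = k*(k + 5)/12.
So s_k = (B(k−1)f/C)·t_k = (k*(k + 4)*(k + 5)/12)·t_k = k*(-k - 5)/(2*(k + 2)*(k + 3)).
Δs = -6/(k**3 + 9*k**2 + 26*k + 24), as required.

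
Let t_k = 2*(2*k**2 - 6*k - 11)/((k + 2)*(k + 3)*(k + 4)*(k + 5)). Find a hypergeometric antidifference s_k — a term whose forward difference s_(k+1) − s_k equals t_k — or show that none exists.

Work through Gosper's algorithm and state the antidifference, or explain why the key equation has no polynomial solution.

s_k = k*(-k**2 - 57*k - 74)/(12*(k + 2)*(k + 3)*(k + 4))

Step 1: r(k) = (k + 2)*(6*k - 2*(k + 1)**2 + 17)/((k + 6)*(-2*k**2 + 6*k + 11)).
A = k + 2, B = k + 6, C = k**2 - 3*k - 11/2.
Need (k + 2)·f(k+1) − (k + 5)·f(k) = k**2 - 3*k - 11/2.
Bound: deg f ≤ 3.
Match coefficients ⇒ f(k) = -k*(k**2 + 57*k + 74)/48.
Certificate R = B(k−1)f/C = -k*(k + 5)*(k**2 + 57*k + 74)/(24*(2*k**2 - 6*k - 11)) gives s_k = k*(-k**2 - 57*k - 74)/(12*(k + 2)*(k + 3)*(k + 4)).
Δs = 2*(2*k**2 - 6*k - 11)/(k**4 + 14*k**3 + 71*k**2 + 154*k + 120), as required.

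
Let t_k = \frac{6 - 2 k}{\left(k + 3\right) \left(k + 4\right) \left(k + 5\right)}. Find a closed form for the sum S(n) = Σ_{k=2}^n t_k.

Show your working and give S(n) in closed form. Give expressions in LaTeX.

S(n) = \frac{2 \left(- n^{2} + 6 n - 5\right)}{15 \left(n^{2} + 9 n + 20\right)}

Step 1: r(k) = (k - 2)*(k + 3)/((k - 3)*(k + 6)).
Gosper form: A/B · C(k+1)/C(k) with A=k + 3, B=k + 6, C=k - 3.
Solve (k + 3)·f(k+1) − (k + 5)·f(k) = k - 3.
d = 2 from the (1,1,1) case.
Solving with deg f ≤ 2: f(k) = -k.
R(k) = B(k−1)·f(k)/C(k) = -k*(k + 5)/(k - 3); s_k = R·t_k = 2*k/((k + 3)*(k + 4)).
Verify: 2*(3 - k)/(k**3 + 12*k**2 + 47*k + 60) matches t_k.
Telescope: S(n) = s_(n+1) − s_(2) = 2*(n + 1)/(n**2 + 9*n + 20) − (2/15) = 2*(-n**2 + 6*n - 5)/(15*(n**2 + 9*n + 20)).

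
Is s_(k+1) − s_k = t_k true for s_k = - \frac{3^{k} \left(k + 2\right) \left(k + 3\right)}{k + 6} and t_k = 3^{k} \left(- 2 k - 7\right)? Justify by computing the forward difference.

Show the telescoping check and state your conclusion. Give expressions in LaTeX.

s_(k+1) = -3**(k + 1)*(k + 3)*(k + 4)/(k + 7)
s_(k+1) − s_k = 3**k*(k + 3)*((k + 2)*(k + 7) - 3*(k + 4)*(k + 6))/((k + 6)*(k + 7))
(s_(k+1) − s_k) − t_k = 6*3**k*(k**2 + 9*k + 20)/(k**2 + 13*k + 42)

Invalid: residual \frac{6 \cdot 3^{k} \left(k^{2} + 9 k + 20\right)}{k^{2} + 13 k + 42} ≠ 0.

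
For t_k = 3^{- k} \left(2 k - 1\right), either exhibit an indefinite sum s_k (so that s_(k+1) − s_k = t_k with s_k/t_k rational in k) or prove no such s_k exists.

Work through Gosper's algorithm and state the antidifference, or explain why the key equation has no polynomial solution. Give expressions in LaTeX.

s_k = - 3^{1 - k} k

Compute t_(k+1)/t_k: get (2*k + 1)/(3*(2*k - 1)).
A = 1/3, B = 1, C = k - 1/2.
f must satisfy (1/3)·f(k+1) − (1)·f(k) = k - 1/2.
Bound: deg f ≤ 1.
A polynomial solution: f(k) = -3*k/2.
Get s_k = R·t_k = -3**(1 - k)*k with R(k) = B(k−1)f(k)/C(k) = -3*k/(2*k - 1).
Verify: (2*k - 1)/3**k matches t_k.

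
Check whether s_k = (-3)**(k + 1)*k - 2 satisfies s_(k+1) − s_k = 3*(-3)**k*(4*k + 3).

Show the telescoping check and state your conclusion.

valid; difference matches t_k

s_(k+1) = (-3)**(k + 2)*(k + 1) - 2
s_(k+1) − s_k = 3*(-3)**k*(4*k + 3)
(s_(k+1) − s_k) − t_k = 0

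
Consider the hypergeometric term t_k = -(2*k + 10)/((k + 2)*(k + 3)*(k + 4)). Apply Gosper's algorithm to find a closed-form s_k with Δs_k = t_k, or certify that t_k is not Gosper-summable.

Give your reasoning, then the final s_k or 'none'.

s_k = -k*(7*k + 23)/(6*(k + 2)*(k + 3))

r(k) = (k + 2)*(k + 6)/(k + 5)**2 after simplifying.
Normal form (A,B,C) = (k + 2, k + 5, k + 5).
f must satisfy (k + 2)·f(k+1) − (k + 4)·f(k) = k + 5.
From deg A=1, deg B=1, deg C=1: d=2.
Coefficient equations give f(k) = k*(7*k + 23)/12.
Get s_k = R·t_k = -k*(7*k + 23)/(6*(k + 2)*(k + 3)) with R(k) = B(k−1)f(k)/C(k) = k*(k + 4)*(7*k + 23)/(12*(k + 5)).
Δs = 2*(-k - 5)/(k**3 + 9*k**2 + 26*k + 24), as required.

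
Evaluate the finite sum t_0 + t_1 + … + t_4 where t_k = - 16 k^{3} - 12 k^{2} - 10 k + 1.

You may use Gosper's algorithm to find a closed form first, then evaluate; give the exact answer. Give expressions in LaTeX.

r(k) = (16*k**3 + 60*k**2 + 82*k + 37)/(16*k**3 + 12*k**2 + 10*k - 1) after simplifying.
Normal form (A,B,C) = (1, 1, k**3 + 3*k**2/4 + 5*k/8 - 1/16).
Solve (1)·f(k+1) − (1)·f(k) = k**3 + 3*k**2/4 + 5*k/8 - 1/16.
From deg A=0, deg B=0, deg C=3: d=4.
A polynomial solution: f(k) = k*(4*k**3 - 4*k**2 + 3*k - 4)/16.
Then R = B(k−1)f/C = k*(4*k**3 - 4*k**2 + 3*k - 4)/(16*k**3 + 12*k**2 + 10*k - 1), so s_k = R(k)·t_k = k*(-4*k**3 + 4*k**2 - 3*k + 4).
Δs = -16*k**3 - 12*k**2 - 10*k + 1, as required.
Σ_(k=0)^(4) t_k = s_(5) − s_(0) = -2055 − (0) = -2055.

Σ = -2055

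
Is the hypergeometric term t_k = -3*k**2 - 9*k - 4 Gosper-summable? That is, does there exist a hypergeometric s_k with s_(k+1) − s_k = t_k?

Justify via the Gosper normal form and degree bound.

Yes. s_k = k**2*(-k - 3).

t_(k+1)/t_k = (3*k**2 + 15*k + 16)/(3*k**2 + 9*k + 4).
Factor: A=1; B=1; C=k**2 + 3*k + 4/3.
Solve (1)·f(k+1) − (1)·f(k) = k**2 + 3*k + 4/3.
Degrees (0,0,2) ⇒ d ≤ 3.
Solve for f: f(k) = k**2*(k + 3)/3 (degree 3 ≤ 3).
Certificate R = B(k−1)f/C = k**2*(k + 3)/(3*k**2 + 9*k + 4) gives s_k = k**2*(-k - 3).
Δs = -3*k**2 - 9*k - 4, as required.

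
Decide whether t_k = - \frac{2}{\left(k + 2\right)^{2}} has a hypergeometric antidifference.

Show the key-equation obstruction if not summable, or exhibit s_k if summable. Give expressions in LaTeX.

The ratio is (k + 2)**2/(k + 3)**2.
Normal form (A,B,C) = (k**2 + 4*k + 4, k**2 + 6*k + 9, 1).
Need (k**2 + 4*k + 4)·f(k+1) − (k**2 + 4*k + 4)·f(k) = 1.
d = 0 from the (2,2,0) case.
Generic f = c0 gives residual -1; -1 = 0 cannot hold, so t_k is not Gosper-summable.

No — the linear system for f has no solution.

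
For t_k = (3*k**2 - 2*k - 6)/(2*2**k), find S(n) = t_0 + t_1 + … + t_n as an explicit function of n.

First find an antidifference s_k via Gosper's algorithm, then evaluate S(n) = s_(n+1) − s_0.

S(n) = 2**(-n - 1)*(2**(n + 1) - 3*n**2 - 10*n - 8)

Step 1: r(k) = (3*k**2 + 4*k - 5)/(2*(3*k**2 - 2*k - 6)).
Gosper form: A/B · C(k+1)/C(k) with A=1/2, B=1, C=k**2 - 2*k/3 - 2.
Need (1/2)·f(k+1) − (1)·f(k) = k**2 - 2*k/3 - 2.
From deg A=0, deg B=0, deg C=2: d=2.
Solve for f: f(k) = -2*(k + 1)*(3*k + 1)/3 (degree 2 ≤ 2).
R(k) = B(k−1)·f(k)/C(k) = -2*(k + 1)*(3*k + 1)/(3*k**2 - 2*k - 6); s_k = R·t_k = (-3*k**2 - 4*k - 1)/2**k.
Check: Δs_k = (3*k**2 - 2*k - 6)/(2*2**k). ✓
Σ_(k=0)^n t_k = s_(n+1) − s_(0) = (2**(-n - 1)*(-3*n**2 - 10*n - 8)) − (-1), i.e. 2**(-n - 1)*(2**(n + 1) - 3*n**2 - 10*n - 8).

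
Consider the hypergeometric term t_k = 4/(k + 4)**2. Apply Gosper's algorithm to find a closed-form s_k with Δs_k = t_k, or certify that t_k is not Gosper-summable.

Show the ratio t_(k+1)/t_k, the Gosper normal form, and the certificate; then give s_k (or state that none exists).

Step 1: r(k) = (k + 4)**2/(k + 5)**2.
Factor: A=k**2 + 8*k + 16; B=k**2 + 10*k + 25; C=1.
Set up (k**2 + 8*k + 16)·f(k+1) − (k**2 + 8*k + 16)·f(k) − (1) = 0.
Degrees (2,2,0) ⇒ d ≤ 0.
f = c0 ⇒ A·f(k+1) − B(k−1)·f(k) − C = -1. The system {-1 = 0} is inconsistent; no antidifference.

none — t_k is not Gosper-summable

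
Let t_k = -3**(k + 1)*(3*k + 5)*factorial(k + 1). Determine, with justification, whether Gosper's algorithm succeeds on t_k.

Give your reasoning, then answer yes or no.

Yes. s_k = -3**(k + 1)*factorial(k + 1).

Step 1: r(k) = 3*(k + 2)*(3*k + 8)/(3*k + 5).
Factor: A=3*k + 6; B=1; C=k + 5/3.
Set up (3*k + 6)·f(k+1) − (1)·f(k) − (k + 5/3) = 0.
Bound: deg f ≤ 0.
Solving with deg f ≤ 0: f(k) = 1/3.
Get s_k = R·t_k = -3**(k + 1)*factorial(k + 1) with R(k) = B(k−1)f(k)/C(k) = 1/(3*k + 5).
s_(k+1) − s_k = -3**(k + 1)*(3*k + 5)*factorial(k + 1) = t_k.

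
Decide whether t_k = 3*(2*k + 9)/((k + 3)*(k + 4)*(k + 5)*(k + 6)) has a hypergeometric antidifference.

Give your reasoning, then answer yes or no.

r(k) = (k + 3)*(2*k + 11)/((k + 7)*(2*k + 9)) after simplifying.
Take A(k)=k + 3, B(k)=k + 7, C(k)=k + 9/2.
Solve (k + 3)·f(k+1) − (k + 6)·f(k) = k + 9/2.
Bound: deg f ≤ 3.
Coefficient equations give f(k) = k*(k + 4)*(k + 8)/30.
So s_k = (B(k−1)f/C)·t_k = (k*(k + 4)*(k + 6)*(k + 8)/(15*(2*k + 9)))·t_k = k*(k + 8)/(5*(k**2 + 8*k + 15)).
Check: Δs_k = 3*(2*k + 9)/(k**4 + 18*k**3 + 119*k**2 + 342*k + 360). ✓

Yes. s_k = k*(k + 8)/(5*(k**2 + 8*k + 15)).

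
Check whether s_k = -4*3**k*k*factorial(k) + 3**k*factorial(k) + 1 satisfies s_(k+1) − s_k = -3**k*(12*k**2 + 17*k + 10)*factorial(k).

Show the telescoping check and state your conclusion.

valid (s_(k+1) − s_k reduces to t_k)

s_(k+1) = -12*3**k*k**2*factorial(k) - 21*3**k*k*factorial(k) - 9*3**k*factorial(k) + 1
s_(k+1) − s_k = -3**k*(12*k**2 + 17*k + 10)*factorial(k)
(s_(k+1) − s_k) − t_k = 0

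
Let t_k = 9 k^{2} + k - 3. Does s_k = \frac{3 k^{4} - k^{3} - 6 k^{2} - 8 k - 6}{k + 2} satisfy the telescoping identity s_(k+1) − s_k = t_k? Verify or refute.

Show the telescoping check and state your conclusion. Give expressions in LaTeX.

Invalid: residual \frac{k \left(- 6 k^{2} - 23 k - 1\right)}{k^{2} + 5 k + 6} ≠ 0.

s_(k+1) = (3*k**4 + 11*k**3 + 9*k**2 - 11*k - 18)/(k + 3)
s_(k+1) − s_k = (9*k**4 + 40*k**3 + 33*k**2 - 10*k - 18)/(k**2 + 5*k + 6)
(s_(k+1) − s_k) − t_k = k*(-6*k**2 - 23*k - 1)/(k**2 + 5*k + 6)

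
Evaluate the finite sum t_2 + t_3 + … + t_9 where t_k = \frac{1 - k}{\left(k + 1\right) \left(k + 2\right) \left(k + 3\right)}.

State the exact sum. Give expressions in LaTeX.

Σ = -1/11

t_(k+1)/t_k = k*(k + 1)/((k - 1)*(k + 4)).
Take A(k)=k + 1, B(k)=k + 4, C(k)=k - 1.
Need (k + 1)·f(k+1) − (k + 3)·f(k) = k - 1.
Bound: deg f ≤ 2.
A polynomial solution: f(k) = -k.
Get s_k = R·t_k = k/((k + 1)*(k + 2)) with R(k) = B(k−1)f(k)/C(k) = -k*(k + 3)/(k - 1).
Δs = (1 - k)/(k**3 + 6*k**2 + 11*k + 6), as required.
Evaluate s at k=10 and k=2: 5/66 and 1/6; difference -1/11.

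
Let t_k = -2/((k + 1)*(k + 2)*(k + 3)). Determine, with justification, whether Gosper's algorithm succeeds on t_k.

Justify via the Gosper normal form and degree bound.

Ratio r(k) = (k + 1)/(k + 4).
So A=k + 1 and B=k + 4, with C=1.
Solve (k + 1)·f(k+1) − (k + 3)·f(k) = 1.
deg f ≤ 2 (via 1,1,0).
Solve for f: f(k) = k*(k + 3)/4 (degree 2 ≤ 2).
Then R = B(k−1)f/C = k*(k + 3)**2/4, so s_k = R(k)·t_k = k*(-k - 3)/(2*(k + 1)*(k + 2)).
s_(k+1) − s_k = -2/(k**3 + 6*k**2 + 11*k + 6) = t_k.

Yes. s_k = k*(-k - 3)/(2*(k + 1)*(k + 2)).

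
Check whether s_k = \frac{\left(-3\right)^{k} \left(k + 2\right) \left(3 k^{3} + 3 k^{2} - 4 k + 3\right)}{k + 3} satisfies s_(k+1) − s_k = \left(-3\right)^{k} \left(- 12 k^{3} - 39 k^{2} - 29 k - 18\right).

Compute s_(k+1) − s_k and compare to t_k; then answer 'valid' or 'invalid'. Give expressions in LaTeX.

Invalid: residual \frac{\left(-3\right)^{k} \left(12 k^{4} + 78 k^{3} + 149 k^{2} + 101 k + 57\right)}{k^{2} + 7 k + 12} ≠ 0.

s_(k+1) = 3*(-3)**k*(k + 3)*(4*k - 3*(k + 1)**3 - 3*(k + 1)**2 + 1)/(k + 4)
s_(k+1) − s_k = (-3)**k*(-12*k**5 - 111*k**4 - 368*k**3 - 540*k**2 - 373*k - 159)/(k**2 + 7*k + 12)
(s_(k+1) − s_k) − t_k = (-3)**k*(12*k**4 + 78*k**3 + 149*k**2 + 101*k + 57)/(k**2 + 7*k + 12)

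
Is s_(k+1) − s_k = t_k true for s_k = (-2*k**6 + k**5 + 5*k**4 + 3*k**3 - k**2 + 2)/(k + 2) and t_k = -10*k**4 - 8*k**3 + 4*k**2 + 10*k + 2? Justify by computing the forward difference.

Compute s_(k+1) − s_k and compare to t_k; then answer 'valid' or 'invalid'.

Invalid: residual (8*k**5 + 31*k**4 + 14*k**3 - 17*k**2 - 24*k - 2)/(k**2 + 5*k + 6) ≠ 0.

s_(k+1) = (-2*k**6 - 11*k**5 - 20*k**4 - 7*k**3 + 18*k**2 + 20*k + 8)/(k + 3)
s_(k+1) − s_k = (-10*k**6 - 50*k**5 - 65*k**4 - 4*k**3 + 59*k**2 + 46*k + 10)/(k**2 + 5*k + 6)
(s_(k+1) − s_k) − t_k = (8*k**5 + 31*k**4 + 14*k**3 - 17*k**2 - 24*k - 2)/(k**2 + 5*k + 6)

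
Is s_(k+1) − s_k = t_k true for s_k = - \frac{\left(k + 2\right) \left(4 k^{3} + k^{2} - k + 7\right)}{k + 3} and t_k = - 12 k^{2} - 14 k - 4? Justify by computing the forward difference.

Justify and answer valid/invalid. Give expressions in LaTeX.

Invalid: residual \frac{8 k^{3} + 49 k^{2} + 47 k + 5}{k^{2} + 7 k + 12} ≠ 0.

s_(k+1) = -(k + 3)*(-k + 4*(k + 1)**3 + (k + 1)**2 + 6)/(k + 4)
s_(k+1) − s_k = (-12*k**4 - 90*k**3 - 197*k**2 - 149*k - 43)/(k**2 + 7*k + 12)
(s_(k+1) − s_k) − t_k = (8*k**3 + 49*k**2 + 47*k + 5)/(k**2 + 7*k + 12)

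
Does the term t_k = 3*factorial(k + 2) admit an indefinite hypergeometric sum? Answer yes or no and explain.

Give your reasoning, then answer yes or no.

Compute t_(k+1)/t_k: get k + 3.
Factor: A=k + 3; B=1; C=1.
Key eq: (k + 3)·f(k+1) = (1)·f(k) + (1).
From deg A=1, deg B=0, deg C=0: d=-1.
d = -1 < 0 ⇒ no nonzero polynomial f; not summable.

No — negative degree bound, so no certificate f.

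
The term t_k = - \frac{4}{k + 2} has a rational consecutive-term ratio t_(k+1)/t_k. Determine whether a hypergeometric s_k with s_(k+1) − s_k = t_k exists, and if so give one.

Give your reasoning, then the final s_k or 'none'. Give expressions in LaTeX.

r(k) = (k + 2)/(k + 3) after simplifying.
Normal form (A,B,C) = (k + 2, k + 3, 1).
f must satisfy (k + 2)·f(k+1) − (k + 2)·f(k) = 1.
deg f ≤ 0 (via 1,1,0).
Generic f = c0 gives residual -1; -1 = 0 cannot hold, so t_k is not Gosper-summable.

none — t_k is not Gosper-summable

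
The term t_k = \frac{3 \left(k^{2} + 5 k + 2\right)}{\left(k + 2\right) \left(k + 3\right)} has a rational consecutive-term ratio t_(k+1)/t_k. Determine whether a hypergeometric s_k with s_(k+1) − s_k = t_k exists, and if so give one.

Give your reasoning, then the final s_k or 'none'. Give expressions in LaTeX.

s_k = \frac{3 k^{2}}{k + 2}

The ratio is (k + 2)*(5*k + (k + 1)**2 + 7)/((k + 4)*(k**2 + 5*k + 2)).
Gosper form: A/B · C(k+1)/C(k) with A=k + 2, B=k + 4, C=k**2 + 5*k + 2.
Key eq: (k + 2)·f(k+1) = (k + 3)·f(k) + (k**2 + 5*k + 2).
From deg A=1, deg B=1, deg C=2: d=2.
Solve for f: f(k) = k**2 (degree 2 ≤ 2).
So s_k = (B(k−1)f/C)·t_k = (k**2*(k + 3)/(k**2 + 5*k + 2))·t_k = 3*k**2/(k + 2).
Check: Δs_k = 3*(k**2 + 5*k + 2)/(k**2 + 5*k + 6). ✓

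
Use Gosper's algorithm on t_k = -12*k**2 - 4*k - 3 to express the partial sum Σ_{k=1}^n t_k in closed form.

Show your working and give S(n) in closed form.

S(n) = n*(-4*n**2 - 8*n - 7)

Step 1: r(k) = (12*k**2 + 28*k + 19)/(12*k**2 + 4*k + 3).
Normal form (A,B,C) = (1, 1, k**2 + k/3 + 1/4).
Solve (1)·f(k+1) − (1)·f(k) = k**2 + k/3 + 1/4.
Degrees (0,0,2) ⇒ d ≤ 3.
Match coefficients ⇒ f(k) = k*(4*k**2 - 4*k + 3)/12.
R(k) = B(k−1)·f(k)/C(k) = k*(4*k**2 - 4*k + 3)/(12*k**2 + 4*k + 3); s_k = R·t_k = k*(-4*k**2 + 4*k - 3).
Δs = -12*k**2 - 4*k - 3, as required.
Evaluate: s_(n+1) = -4*n**3 - 8*n**2 - 7*n - 3; subtract s_(1) = -3 ⇒ S(n) = n*(-4*n**2 - 8*n - 7).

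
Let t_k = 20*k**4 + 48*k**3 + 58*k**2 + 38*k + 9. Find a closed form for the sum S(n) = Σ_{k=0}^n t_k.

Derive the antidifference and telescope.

S(n) = 4*n**5 + 22*n**4 + 50*n**3 + 60*n**2 + 37*n + 9

Compute t_(k+1)/t_k: get (20*k**4 + 128*k**3 + 322*k**2 + 378*k + 173)/(20*k**4 + 48*k**3 + 58*k**2 + 38*k + 9).
A = 1, B = 1, C = k**4 + 12*k**3/5 + 29*k**2/10 + 19*k/10 + 9/20.
Key eq: (1)·f(k+1) = (1)·f(k) + (k**4 + 12*k**3/5 + 29*k**2/10 + 19*k/10 + 9/20).
deg f ≤ 5 (via 0,0,4).
Solve for f: f(k) = k*(4*k**4 + 2*k**3 + 2*k**2 + 2*k - 1)/20 (degree 5 ≤ 5).
So s_k = (B(k−1)f/C)·t_k = (k*(4*k**4 + 2*k**3 + 2*k**2 + 2*k - 1)/(20*k**4 + 48*k**3 + 58*k**2 + 38*k + 9))·t_k = k*(4*k**4 + 2*k**3 + 2*k**2 + 2*k - 1).
Check: Δs_k = 20*k**4 + 48*k**3 + 58*k**2 + 38*k + 9. ✓
Telescope: S(n) = s_(n+1) − s_(0) = 4*n**5 + 22*n**4 + 50*n**3 + 60*n**2 + 37*n + 9 − (0) = 4*n**5 + 22*n**4 + 50*n**3 + 60*n**2 + 37*n + 9.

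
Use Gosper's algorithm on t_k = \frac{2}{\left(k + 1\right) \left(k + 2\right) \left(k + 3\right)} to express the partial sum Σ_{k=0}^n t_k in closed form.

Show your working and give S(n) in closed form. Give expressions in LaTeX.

Compute t_(k+1)/t_k: get (k + 1)/(k + 4).
A = k + 1, B = k + 4, C = 1.
Set up (k + 1)·f(k+1) − (k + 3)·f(k) − (1) = 0.
deg f ≤ 2 (via 1,1,0).
Coefficient equations give f(k) = k*(k + 3)/4.
Get s_k = R·t_k = k*(k + 3)/(2*(k + 1)*(k + 2)) with R(k) = B(k−1)f(k)/C(k) = k*(k + 3)**2/4.
Check: Δs_k = 2/(k**3 + 6*k**2 + 11*k + 6). ✓
s_(n+1) = (n**2 + 5*n + 4)/(2*(n**2 + 5*n + 6)) and s_(0) = 0, so S(n) = (n**2 + 5*n + 4)/(2*(n**2 + 5*n + 6)).

S(n) = \frac{n^{2} + 5 n + 4}{2 \left(n^{2} + 5 n + 6\right)}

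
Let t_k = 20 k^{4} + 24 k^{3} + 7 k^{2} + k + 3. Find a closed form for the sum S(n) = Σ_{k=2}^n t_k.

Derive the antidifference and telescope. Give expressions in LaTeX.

S(n) = 4 n^{5} + 16 n^{4} + 21 n^{3} + 10 n^{2} + 4 n - 55

The ratio is (20*k**4 + 104*k**3 + 199*k**2 + 167*k + 55)/(20*k**4 + 24*k**3 + 7*k**2 + k + 3).
So A=1 and B=1, with C=k**4 + 6*k**3/5 + 7*k**2/20 + k/20 + 3/20.
Key eq: (1)·f(k+1) = (1)·f(k) + (k**4 + 6*k**3/5 + 7*k**2/20 + k/20 + 3/20).
deg f ≤ 5 (via 0,0,4).
Solving with deg f ≤ 5: f(k) = k*(4*k**4 - 4*k**3 - 3*k**2 + 3*k + 3)/20.
R(k) = B(k−1)·f(k)/C(k) = k*(4*k**4 - 4*k**3 - 3*k**2 + 3*k + 3)/(20*k**4 + 24*k**3 + 7*k**2 + k + 3); s_k = R·t_k = k*(4*k**4 - 4*k**3 - 3*k**2 + 3*k + 3).
Check: Δs_k = 20*k**4 + 24*k**3 + 7*k**2 + k + 3. ✓
Σ_(k=2)^n t_k = s_(n+1) − s_(2) = (4*n**5 + 16*n**4 + 21*n**3 + 10*n**2 + 4*n + 3) − (58), i.e. 4*n**5 + 16*n**4 + 21*n**3 + 10*n**2 + 4*n - 55.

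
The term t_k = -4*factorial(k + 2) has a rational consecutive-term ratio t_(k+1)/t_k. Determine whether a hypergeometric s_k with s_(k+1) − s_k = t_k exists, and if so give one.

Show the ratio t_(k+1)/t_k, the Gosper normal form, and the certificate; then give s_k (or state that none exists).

t_(k+1)/t_k = k + 3.
So A=k + 3 and B=1, with C=1.
f must satisfy (k + 3)·f(k+1) − (1)·f(k) = 1.
Degrees (1,0,0) ⇒ d ≤ -1.
Bound -1 < 0, so the key equation has no polynomial solution.

no hypergeometric antidifference exists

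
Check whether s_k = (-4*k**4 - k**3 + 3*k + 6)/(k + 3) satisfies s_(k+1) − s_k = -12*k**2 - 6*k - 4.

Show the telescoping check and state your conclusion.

Invalid: residual 2*(8*k**3 + 45*k**2 + 19*k + 18)/(k**2 + 7*k + 12) ≠ 0.

s_(k+1) = (3*k - 4*(k + 1)**4 - (k + 1)**3 + 9)/(k + 4)
s_(k+1) − s_k = 2*(-6*k**4 - 37*k**3 - 50*k**2 - 31*k - 6)/(k**2 + 7*k + 12)
(s_(k+1) − s_k) − t_k = 2*(8*k**3 + 45*k**2 + 19*k + 18)/(k**2 + 7*k + 12)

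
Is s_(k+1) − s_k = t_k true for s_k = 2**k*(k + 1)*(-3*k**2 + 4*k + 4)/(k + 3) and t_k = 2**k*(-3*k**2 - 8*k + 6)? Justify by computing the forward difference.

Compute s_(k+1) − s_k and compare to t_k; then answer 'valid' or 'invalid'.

Invalid: residual 2**(k + 1)*(3*k**3 + 14*k**2 + 22*k - 14)/(k**2 + 7*k + 12) ≠ 0.

s_(k+1) = 2**(k + 1)*(-3*k**3 - 8*k**2 + k + 10)/(k + 4)
s_(k+1) − s_k = 2**k*(-3*k**4 - 23*k**3 - 58*k**2 - 10*k + 44)/(k**2 + 7*k + 12)
(s_(k+1) − s_k) − t_k = 2**(k + 1)*(3*k**3 + 14*k**2 + 22*k - 14)/(k**2 + 7*k + 12)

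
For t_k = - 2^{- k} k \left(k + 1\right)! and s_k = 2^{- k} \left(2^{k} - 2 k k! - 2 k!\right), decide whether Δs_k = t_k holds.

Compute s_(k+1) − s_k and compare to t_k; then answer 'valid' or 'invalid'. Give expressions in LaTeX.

Valid — Δs_k = t_k.

s_(k+1) = (2**k - k**2*factorial(k) - 3*k*factorial(k) - 2*factorial(k))/2**k
s_(k+1) − s_k = -k*factorial(k + 1)/2**k
(s_(k+1) − s_k) − t_k = 0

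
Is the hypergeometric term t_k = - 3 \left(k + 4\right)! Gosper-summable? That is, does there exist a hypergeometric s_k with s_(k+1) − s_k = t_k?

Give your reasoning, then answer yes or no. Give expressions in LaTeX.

No — t_k has no hypergeometric antidifference.

The ratio is k + 5.
So A=k + 5 and B=1, with C=1.
Set up (k + 5)·f(k+1) − (1)·f(k) − (1) = 0.
From deg A=1, deg B=0, deg C=0: d=-1.
Negative degree bound (-1): no f exists, t_k not Gosper-summable.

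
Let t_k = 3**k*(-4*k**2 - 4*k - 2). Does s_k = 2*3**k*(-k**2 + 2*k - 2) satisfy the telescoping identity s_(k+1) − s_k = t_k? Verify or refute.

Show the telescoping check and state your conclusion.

s_(k+1) = 6*3**k*(-k**2 - 1)
s_(k+1) − s_k = 3**k*(-4*k**2 - 4*k - 2)
(s_(k+1) − s_k) − t_k = 0

Valid — Δs_k = t_k.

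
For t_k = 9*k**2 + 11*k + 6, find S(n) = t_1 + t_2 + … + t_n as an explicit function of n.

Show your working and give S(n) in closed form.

S(n) = n*(3*n**2 + 10*n + 13)

Step 1: r(k) = (9*k**2 + 29*k + 26)/(9*k**2 + 11*k + 6).
Take A(k)=1, B(k)=1, C(k)=k**2 + 11*k/9 + 2/3.
f must satisfy (1)·f(k+1) − (1)·f(k) = k**2 + 11*k/9 + 2/3.
deg f ≤ 3 (via 0,0,2).
Solving with deg f ≤ 3: f(k) = k*(3*k**2 + k + 2)/9.
Certificate R = B(k−1)f/C = k*(3*k**2 + k + 2)/(9*k**2 + 11*k + 6) gives s_k = k*(3*k**2 + k + 2).
s_(k+1) − s_k = 9*k**2 + 11*k + 6 = t_k.
Evaluate: s_(n+1) = 3*n**3 + 10*n**2 + 13*n + 6; subtract s_(1) = 6 ⇒ S(n) = n*(3*n**2 + 10*n + 13).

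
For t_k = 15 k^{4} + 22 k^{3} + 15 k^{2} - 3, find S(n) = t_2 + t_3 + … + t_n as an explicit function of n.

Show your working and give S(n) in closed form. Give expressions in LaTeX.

Compute t_(k+1)/t_k: get (15*k**4 + 82*k**3 + 171*k**2 + 156*k + 49)/(15*k**4 + 22*k**3 + 15*k**2 - 3).
Normal form (A,B,C) = (1, 1, k**4 + 22*k**3/15 + k**2 - 1/5).
Key eq: (1)·f(k+1) = (1)·f(k) + (k**4 + 22*k**3/15 + k**2 - 1/5).
From deg A=0, deg B=0, deg C=4: d=5.
Match coefficients ⇒ f(k) = k*(3*k**4 - 2*k**3 - k**2 - 2*k - 1)/15.
Then R = B(k−1)f/C = k*(3*k**4 - 2*k**3 - k**2 - 2*k - 1)/(15*k**4 + 22*k**3 + 15*k**2 - 3), so s_k = R(k)·t_k = k*(3*k**4 - 2*k**3 - k**2 - 2*k - 1).
Verify: 15*k**4 + 22*k**3 + 15*k**2 - 3 matches t_k.
Evaluate: s_(n+1) = 3*n**5 + 13*n**4 + 21*n**3 + 13*n**2 - n - 3; subtract s_(2) = 46 ⇒ S(n) = 3*n**5 + 13*n**4 + 21*n**3 + 13*n**2 - n - 49.

S(n) = 3 n^{5} + 13 n^{4} + 21 n^{3} + 13 n^{2} - n - 49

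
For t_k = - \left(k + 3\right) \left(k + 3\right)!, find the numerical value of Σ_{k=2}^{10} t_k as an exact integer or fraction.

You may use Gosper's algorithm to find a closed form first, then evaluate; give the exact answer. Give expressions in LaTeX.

Σ = -87178291080

Compute t_(k+1)/t_k: get (k + 4)**2/(k + 3).
Factor: A=k + 4; B=1; C=k + 3.
Set up (k + 4)·f(k+1) − (1)·f(k) − (k + 3) = 0.
From deg A=1, deg B=0, deg C=1: d=0.
Solve for f: f(k) = 1 (degree 0 ≤ 0).
Certificate R = B(k−1)f/C = 1/(k + 3) gives s_k = -factorial(k + 3).
Verify: -(k + 3)*factorial(k + 3) matches t_k.
Evaluate s at k=11 and k=2: -87178291200 and -120; difference -87178291080.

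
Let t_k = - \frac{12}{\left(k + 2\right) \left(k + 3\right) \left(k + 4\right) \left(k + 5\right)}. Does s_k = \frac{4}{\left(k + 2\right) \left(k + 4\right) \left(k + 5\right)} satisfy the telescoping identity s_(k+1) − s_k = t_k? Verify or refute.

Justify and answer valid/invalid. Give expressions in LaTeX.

Invalid: residual \frac{32}{k^{5} + 20 k^{4} + 155 k^{3} + 580 k^{2} + 1044 k + 720} ≠ 0.

s_(k+1) = 4/((k + 3)*(k + 5)*(k + 6))
s_(k+1) − s_k = 4*(-3*k - 10)/(k**5 + 20*k**4 + 155*k**3 + 580*k**2 + 1044*k + 720)
(s_(k+1) − s_k) − t_k = 32/(k**5 + 20*k**4 + 155*k**3 + 580*k**2 + 1044*k + 720)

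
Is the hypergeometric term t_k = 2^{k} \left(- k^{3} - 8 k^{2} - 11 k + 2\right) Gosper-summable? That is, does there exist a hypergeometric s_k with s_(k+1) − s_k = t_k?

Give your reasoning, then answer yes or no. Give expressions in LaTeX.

Yes. s_k = 2^{k} \left(- k^{3} - 2 k^{2} + 3 k + 2\right).

r(k) = 2*(k**3 + 11*k**2 + 30*k + 18)/(k**3 + 8*k**2 + 11*k - 2) after simplifying.
A = 2, B = 1, C = k**3 + 8*k**2 + 11*k - 2.
f must satisfy (2)·f(k+1) − (1)·f(k) = k**3 + 8*k**2 + 11*k - 2.
d = 3 from the (0,0,3) case.
Match coefficients ⇒ f(k) = k**3 + 2*k**2 - 3*k - 2.
So s_k = (B(k−1)f/C)·t_k = ((k**3 + 2*k**2 - 3*k - 2)/((k + 2)*(k**2 + 6*k - 1)))·t_k = 2**k*(-k**3 - 2*k**2 + 3*k + 2).
Verify: 2**k*(-k**3 - 8*k**2 - 11*k + 2) matches t_k.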